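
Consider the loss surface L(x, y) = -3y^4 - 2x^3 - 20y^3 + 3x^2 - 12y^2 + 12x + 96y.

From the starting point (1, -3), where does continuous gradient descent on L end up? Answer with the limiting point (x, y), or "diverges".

(-1, -2)

L is separable, so gradient descent decouples: x follows -∂L/∂x, y follows -∂L/∂y.
∂L/∂x = -6(x - 2)(x + 1); at x=1 this is 12, so x decreases.
∂L/∂y = -12(y - 1)(y + 2)(y + 4); at y=-3 this is -48, so y increases.
x converges to its nearest critical value -1 (a local min of the x-part); y converges to -2. The iterate converges to (-1, -2).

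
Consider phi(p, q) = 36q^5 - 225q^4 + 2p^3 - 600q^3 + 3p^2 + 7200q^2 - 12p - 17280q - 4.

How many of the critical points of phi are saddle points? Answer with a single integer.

4

phi separates as a function of p plus a function of q, so ∇phi=0 decouples.
∂phi/∂p = 6(p - 1)(p + 2) = 0 at p ∈ {-2, 1}; ∂phi/∂q = 180(q - 4)(q - 3)(q - 2)(q + 4) = 0 at q ∈ {-4, 2, 3, 4}.
The Hessian is diagonal: diag(phi_pp, phi_qq). Second derivatives: phi_pp(-2)=-18, phi_pp(1)=18; phi_qq(-4)=-60480, phi_qq(2)=2160, phi_qq(3)=-1260, phi_qq(4)=2880.
Saddle points occur where the two diagonal entries have opposite signs: (-2, 2), (-2, 4), (1, -4), (1, 3). Count: 4.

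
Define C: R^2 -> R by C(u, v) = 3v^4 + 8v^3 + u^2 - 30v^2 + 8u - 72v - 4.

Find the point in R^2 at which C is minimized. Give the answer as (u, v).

C(u,v) separates as P(u) + Q(v) − 4, so its minimum is min P + min Q − 4.
P'(u) = 2u + 8 vanishes at u ∈ {-4}; Q'(v) = 12(v - 2)(v + 1)(v + 3) vanishes at v ∈ {-3, -1, 2}.
Local minima of P (where P''>0): P(-4)=-16. Local minima of Q: Q(-3)=-27, Q(2)=-152.
So the global minimum of C is P(-4) + Q(2) − 4 = -16 − 152 − 4 = -172, attained at (-4, 2).

(-4, 2)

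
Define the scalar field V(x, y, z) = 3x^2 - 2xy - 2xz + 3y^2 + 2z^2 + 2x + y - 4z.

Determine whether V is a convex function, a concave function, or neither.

V is quadratic, so its Hessian is the constant matrix H = [[6, -2, -2], [-2, 6, 0], [-2, 0, 4]].
Leading principal minors: 6, 32, 104.
All positive ⇒ H ≻ 0 ⇒ convex.

convex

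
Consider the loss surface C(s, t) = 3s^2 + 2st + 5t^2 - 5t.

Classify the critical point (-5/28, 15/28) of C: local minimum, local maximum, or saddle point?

The Hessian of C is constant: H = [[6, 2], [2, 10]].
det(H) = 6·10 − 2² = 56.
det(H) > 0 and tr(H) = 16 > 0, so H is positive definite and the point is a local minimum.

local minimum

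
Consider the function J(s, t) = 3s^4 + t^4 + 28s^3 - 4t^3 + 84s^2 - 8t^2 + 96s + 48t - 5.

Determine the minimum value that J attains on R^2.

-149

J(s,t) separates as P(s) + Q(t) − 5, so its minimum is min P + min Q − 5.
P'(s) = 12(s + 1)(s + 2)(s + 4) vanishes at s ∈ {-4, -2, -1}; Q'(t) = 4(t - 3)(t - 2)(t + 2) vanishes at t ∈ {-2, 2, 3}.
Local minima of P (where P''>0): P(-4)=-64, P(-1)=-37. Local minima of Q: Q(-2)=-80, Q(3)=45.
So the global minimum of J is P(-4) + Q(-2) − 5 = -64 − 80 − 5 = -149, attained at (-4, -2).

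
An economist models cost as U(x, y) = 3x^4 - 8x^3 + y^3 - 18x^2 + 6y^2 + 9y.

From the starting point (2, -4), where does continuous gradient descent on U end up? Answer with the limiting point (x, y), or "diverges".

diverges

U is separable, so gradient descent decouples: x follows -∂U/∂x, y follows -∂U/∂y.
∂U/∂x = 12x(x - 3)(x + 1); at x=2 this is -72, so x increases.
∂U/∂y = 3(y + 1)(y + 3); at y=-4 this is 9, so y decreases.
The y-coordinate has no critical point in that direction and runs off to infinity.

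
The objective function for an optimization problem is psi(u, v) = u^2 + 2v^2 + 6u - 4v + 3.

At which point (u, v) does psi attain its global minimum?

psi(u,v) separates as P(u) + Q(v) + 3, so its minimum is min P + min Q + 3.
P'(u) = 2u + 6 vanishes at u ∈ {-3}; Q'(v) = 4v - 4 vanishes at v ∈ {1}.
Local minima of P (where P''>0): P(-3)=-9. Local minima of Q: Q(1)=-2.
So the global minimum of psi is P(-3) + Q(1) + 3 = -9 − 2 + 3 = -8, attained at (-3, 1).

(-3, 1)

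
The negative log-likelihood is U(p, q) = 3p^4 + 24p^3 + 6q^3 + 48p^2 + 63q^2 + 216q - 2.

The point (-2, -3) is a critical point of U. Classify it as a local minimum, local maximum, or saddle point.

The mixed partial ∂²U/∂p∂q is 0, so the Hessian at any point is diag(U_pp, U_qq) = diag(12(3p^2 + 12p + 8), 18(2q + 7)).
At (-2, -3): H = diag(-48, 18).
The eigenvalues have opposite signs, so H is indefinite: a saddle point.

saddle point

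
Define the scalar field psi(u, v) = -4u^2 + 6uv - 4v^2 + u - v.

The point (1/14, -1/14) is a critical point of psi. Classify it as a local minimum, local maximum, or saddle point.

local maximum

The Hessian of psi is constant: H = [[-8, 6], [6, -8]].
det(H) = (-8)·(-8) − 6² = 28.
det(H) > 0 and tr(H) = -16 < 0, so H is negative definite and the point is a local maximum.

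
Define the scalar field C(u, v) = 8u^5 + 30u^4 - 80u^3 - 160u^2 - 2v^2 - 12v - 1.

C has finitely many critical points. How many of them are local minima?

0

C separates as a function of u plus a function of v, so ∇C=0 decouples.
∂C/∂u = 40u(u - 2)(u + 1)(u + 4) = 0 at u ∈ {-4, -1, 0, 2}; ∂C/∂v = -4(v + 3) = 0 at v ∈ {-3}.
The Hessian is diagonal: diag(C_uu, C_vv). Second derivatives: C_uu(-4)=-2880, C_uu(-1)=360, C_uu(0)=-320, C_uu(2)=1440; C_vv(-3)=-4.
Local minima occur where both diagonal entries positive: none. Count: 0.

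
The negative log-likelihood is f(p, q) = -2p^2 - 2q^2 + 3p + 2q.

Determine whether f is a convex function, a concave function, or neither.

concave

f is quadratic, so its Hessian is the constant matrix H = [[-4, 0], [0, -4]].
det(H) = 16, tr(H) = -8.
det(H) > 0 and tr(H) < 0, so H is negative definite everywhere: concave.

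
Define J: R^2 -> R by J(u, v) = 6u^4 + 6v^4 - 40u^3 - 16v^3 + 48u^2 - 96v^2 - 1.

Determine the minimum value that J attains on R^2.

J(u,v) separates as P(u) + Q(v) − 1, so its minimum is min P + min Q − 1.
P'(u) = 24u(u - 4)(u - 1) vanishes at u ∈ {0, 1, 4}; Q'(v) = 24v(v - 4)(v + 2) vanishes at v ∈ {-2, 0, 4}.
Local minima of P (where P''>0): P(0)=0, P(4)=-256. Local minima of Q: Q(-2)=-160, Q(4)=-1024.
So the global minimum of J is P(4) + Q(4) − 1 = -256 − 1024 − 1 = -1281, attained at (4, 4).

-1281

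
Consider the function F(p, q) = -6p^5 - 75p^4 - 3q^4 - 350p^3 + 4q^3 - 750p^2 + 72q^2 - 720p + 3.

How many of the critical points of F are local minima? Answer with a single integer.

F separates as a function of p plus a function of q, so ∇F=0 decouples.
∂F/∂p = -30(p + 1)(p + 2)(p + 3)(p + 4) = 0 at p ∈ {-4, -3, -2, -1}; ∂F/∂q = -12q(q - 4)(q + 3) = 0 at q ∈ {-3, 0, 4}.
The Hessian is diagonal: diag(F_pp, F_qq). Second derivatives: F_pp(-4)=180, F_pp(-3)=-60, F_pp(-2)=60, F_pp(-1)=-180; F_qq(-3)=-252, F_qq(0)=144, F_qq(4)=-336.
Local minima occur where both diagonal entries positive: (-4, 0), (-2, 0). Count: 2.

2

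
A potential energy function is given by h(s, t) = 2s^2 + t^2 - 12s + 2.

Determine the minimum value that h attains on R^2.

-16

h(s,t) separates as P(s) + Q(t) + 2, so its minimum is min P + min Q + 2.
P'(s) = 4s - 12 vanishes at s ∈ {3}; Q'(t) = 2t vanishes at t ∈ {0}.
Local minima of P (where P''>0): P(3)=-18. Local minima of Q: Q(0)=0.
So the global minimum of h is P(3) + Q(0) + 2 = -18 + 0 + 2 = -16, attained at (3, 0).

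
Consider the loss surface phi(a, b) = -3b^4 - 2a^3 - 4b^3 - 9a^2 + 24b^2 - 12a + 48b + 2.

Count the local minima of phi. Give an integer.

phi separates as a function of a plus a function of b, so ∇phi=0 decouples.
∂phi/∂a = -6(a + 1)(a + 2) = 0 at a ∈ {-2, -1}; ∂phi/∂b = -12(b - 2)(b + 1)(b + 2) = 0 at b ∈ {-2, -1, 2}.
The Hessian is diagonal: diag(phi_aa, phi_bb). Second derivatives: phi_aa(-2)=6, phi_aa(-1)=-6; phi_bb(-2)=-48, phi_bb(-1)=36, phi_bb(2)=-144.
Local minima occur where both diagonal entries positive: (-2, -1). Count: 1.

1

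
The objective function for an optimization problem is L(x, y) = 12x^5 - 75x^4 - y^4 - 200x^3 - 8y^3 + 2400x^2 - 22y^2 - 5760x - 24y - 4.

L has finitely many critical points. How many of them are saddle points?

6

L separates as a function of x plus a function of y, so ∇L=0 decouples.
∂L/∂x = 60(x - 4)(x - 3)(x - 2)(x + 4) = 0 at x ∈ {-4, 2, 3, 4}; ∂L/∂y = -4(y + 1)(y + 2)(y + 3) = 0 at y ∈ {-3, -2, -1}.
The Hessian is diagonal: diag(L_xx, L_yy). Second derivatives: L_xx(-4)=-20160, L_xx(2)=720, L_xx(3)=-420, L_xx(4)=960; L_yy(-3)=-8, L_yy(-2)=4, L_yy(-1)=-8.
Saddle points occur where the two diagonal entries have opposite signs: (-4, -2), (2, -3), (2, -1), (3, -2), (4, -3), (4, -1). Count: 6.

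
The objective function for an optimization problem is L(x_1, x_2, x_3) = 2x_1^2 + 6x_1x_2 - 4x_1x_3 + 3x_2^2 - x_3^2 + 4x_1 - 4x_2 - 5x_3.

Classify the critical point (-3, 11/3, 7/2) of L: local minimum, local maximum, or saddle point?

The Hessian is constant: H = [[4, 6, -4], [6, 6, 0], [-4, 0, -2]].
Leading principal minors: Δ₁ = 4, Δ₂ = -12, Δ₃ = -72.
The minors fit neither the all-positive nor the alternating-sign pattern, so H is indefinite: a saddle point.

saddle point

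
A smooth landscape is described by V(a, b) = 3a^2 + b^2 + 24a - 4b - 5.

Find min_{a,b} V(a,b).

-57

V(a,b) separates as P(a) + Q(b) − 5, so its minimum is min P + min Q − 5.
P'(a) = 6a + 24 vanishes at a ∈ {-4}; Q'(b) = 2b - 4 vanishes at b ∈ {2}.
Local minima of P (where P''>0): P(-4)=-48. Local minima of Q: Q(2)=-4.
So the global minimum of V is P(-4) + Q(2) − 5 = -48 − 4 − 5 = -57, attained at (-4, 2).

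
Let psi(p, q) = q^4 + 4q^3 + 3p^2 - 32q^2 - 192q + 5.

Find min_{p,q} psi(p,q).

psi(p,q) separates as A(p) + B(q) + 5, so its minimum is min A + min B + 5.
A'(p) = 6p vanishes at p ∈ {0}; B'(q) = 4(q - 4)(q + 3)(q + 4) vanishes at q ∈ {-4, -3, 4}.
Local minima of A (where A''>0): A(0)=0. Local minima of B: B(-4)=256, B(4)=-768.
So the global minimum of psi is A(0) + B(4) + 5 = 0 − 768 + 5 = -763, attained at (0, 4).

-763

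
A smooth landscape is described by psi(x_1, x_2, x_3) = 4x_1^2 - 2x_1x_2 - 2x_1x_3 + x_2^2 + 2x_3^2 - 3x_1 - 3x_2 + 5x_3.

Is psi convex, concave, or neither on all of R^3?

psi is quadratic, so its Hessian is the constant matrix H = [[8, -2, -2], [-2, 2, 0], [-2, 0, 4]].
Leading principal minors: 8, 12, 40.
All positive ⇒ H ≻ 0 ⇒ convex.

convex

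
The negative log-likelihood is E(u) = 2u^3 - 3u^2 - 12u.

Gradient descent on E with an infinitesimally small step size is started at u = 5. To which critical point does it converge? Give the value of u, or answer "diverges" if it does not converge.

E'(u) = 6(u - 2)(u + 1), so E'(5) = 108.
Gradient descent moves in the -E' direction, i.e. u is decreasing.
The nearest critical point in that direction is u = 2, where E'' = 18 > 0 (a local minimum). The iterate converges there.

2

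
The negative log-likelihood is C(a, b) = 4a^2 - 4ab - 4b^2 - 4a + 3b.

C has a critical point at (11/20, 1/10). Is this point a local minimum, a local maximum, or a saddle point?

The Hessian of C is constant: H = [[8, -4], [-4, -8]].
det(H) = 8·(-8) − (-4)² = -80.
Since det(H) < 0, H is indefinite and the critical point is a saddle point.

saddle point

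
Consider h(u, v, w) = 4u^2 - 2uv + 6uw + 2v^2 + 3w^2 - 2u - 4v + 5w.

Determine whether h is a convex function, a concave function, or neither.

convex

h is quadratic, so its Hessian is the constant matrix H = [[8, -2, 6], [-2, 4, 0], [6, 0, 6]].
Leading principal minors: 8, 28, 24.
All positive ⇒ H ≻ 0 ⇒ convex.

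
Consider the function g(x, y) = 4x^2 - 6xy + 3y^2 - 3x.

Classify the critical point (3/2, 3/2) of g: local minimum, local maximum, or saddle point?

The Hessian of g is constant: H = [[8, -6], [-6, 6]].
det(H) = 8·6 − (-6)² = 12.
det(H) > 0 and tr(H) = 14 > 0, so H is positive definite and the point is a local minimum.

local minimum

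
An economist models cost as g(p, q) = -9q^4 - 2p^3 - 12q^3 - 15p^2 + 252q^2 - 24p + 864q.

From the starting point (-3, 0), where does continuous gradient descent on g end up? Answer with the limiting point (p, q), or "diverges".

g is separable, so gradient descent decouples: p follows -∂g/∂p, q follows -∂g/∂q.
∂g/∂p = -6(p + 1)(p + 4); at p=-3 this is 12, so p decreases.
∂g/∂q = -36(q - 4)(q + 2)(q + 3); at q=0 this is 864, so q decreases.
p converges to its nearest critical value -4 (a local min of the p-part); q converges to -2. The iterate converges to (-4, -2).

(-4, -2)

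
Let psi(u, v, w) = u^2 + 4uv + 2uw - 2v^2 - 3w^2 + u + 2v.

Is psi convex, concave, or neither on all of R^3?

psi is quadratic, so its Hessian is the constant matrix H = [[2, 4, 2], [4, -4, 0], [2, 0, -6]].
Leading principal minors: 2, -24, 160.
Neither pattern holds ⇒ H is indefinite ⇒ neither convex nor concave.

neither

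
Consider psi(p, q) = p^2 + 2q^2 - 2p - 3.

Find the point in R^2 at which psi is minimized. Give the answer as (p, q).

(1, 0)

psi(p,q) separates as A(p) + B(q) − 3, so its minimum is min A + min B − 3.
A'(p) = 2p - 2 vanishes at p ∈ {1}; B'(q) = 4q vanishes at q ∈ {0}.
Local minima of A (where A''>0): A(1)=-1. Local minima of B: B(0)=0.
So the global minimum of psi is A(1) + B(0) − 3 = -1 + 0 − 3 = -4, attained at (1, 0).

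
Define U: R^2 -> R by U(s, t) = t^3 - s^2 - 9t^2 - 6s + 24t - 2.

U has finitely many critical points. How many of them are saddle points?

U separates as a function of s plus a function of t, so ∇U=0 decouples.
∂U/∂s = -2(s + 3) = 0 at s ∈ {-3}; ∂U/∂t = 3(t - 4)(t - 2) = 0 at t ∈ {2, 4}.
The Hessian is diagonal: diag(U_ss, U_tt). Second derivatives: U_ss(-3)=-2; U_tt(2)=-6, U_tt(4)=6.
Saddle points occur where the two diagonal entries have opposite signs: (-3, 4). Count: 1.

1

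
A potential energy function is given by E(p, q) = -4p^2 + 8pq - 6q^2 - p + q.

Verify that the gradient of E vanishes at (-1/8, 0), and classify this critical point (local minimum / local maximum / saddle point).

local maximum

∇E = (-8p + 8q - 1, 8p - 12q + 1); substituting (-1/8, 0) gives ∇E = (0, 0), so (-1/8, 0) is indeed a critical point.
The Hessian of E is constant: H = [[-8, 8], [8, -12]].
det(H) = (-8)·(-12) − 8² = 32.
det(H) > 0 and tr(H) = -20 < 0, so H is negative definite and the point is a local maximum.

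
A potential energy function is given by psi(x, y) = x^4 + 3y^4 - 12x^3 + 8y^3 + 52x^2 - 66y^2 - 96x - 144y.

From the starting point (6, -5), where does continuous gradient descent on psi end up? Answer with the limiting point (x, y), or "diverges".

(4, -4)

psi is separable, so gradient descent decouples: x follows -∂psi/∂x, y follows -∂psi/∂y.
∂psi/∂x = 4(x - 4)(x - 3)(x - 2); at x=6 this is 96, so x decreases.
∂psi/∂y = 12(y - 3)(y + 1)(y + 4); at y=-5 this is -384, so y increases.
x converges to its nearest critical value 4 (a local min of the x-part); y converges to -4. The iterate converges to (4, -4).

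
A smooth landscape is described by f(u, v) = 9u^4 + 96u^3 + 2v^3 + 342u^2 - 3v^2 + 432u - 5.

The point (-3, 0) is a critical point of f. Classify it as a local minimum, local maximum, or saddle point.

local maximum

The mixed partial ∂²f/∂u∂v is 0, so the Hessian at any point is diag(f_uu, f_vv) = diag(36(3u^2 + 16u + 19), 6(2v - 1)).
At (-3, 0): H = diag(-72, -6).
Both eigenvalues are negative, so H is negative definite: a local maximum.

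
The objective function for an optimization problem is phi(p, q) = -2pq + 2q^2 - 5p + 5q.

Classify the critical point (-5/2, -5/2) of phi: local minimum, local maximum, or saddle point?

The Hessian of phi is constant: H = [[0, -2], [-2, 4]].
det(H) = 0·4 − (-2)² = -4.
Since det(H) < 0, H is indefinite and the critical point is a saddle point.

saddle point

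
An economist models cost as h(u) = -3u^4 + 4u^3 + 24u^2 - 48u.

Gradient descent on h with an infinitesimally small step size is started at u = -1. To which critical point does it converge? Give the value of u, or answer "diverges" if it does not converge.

1

h'(u) = -12(u - 2)(u - 1)(u + 2), so h'(-1) = -72.
Gradient descent moves in the -h' direction, i.e. u is increasing.
The nearest critical point in that direction is u = 1, where h'' = 36 > 0 (a local minimum). The iterate converges there.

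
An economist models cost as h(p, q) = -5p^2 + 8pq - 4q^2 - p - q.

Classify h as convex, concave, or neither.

concave

h is quadratic, so its Hessian is the constant matrix H = [[-10, 8], [8, -8]].
det(H) = 16, tr(H) = -18.
det(H) > 0 and tr(H) < 0, so H is negative definite everywhere: concave.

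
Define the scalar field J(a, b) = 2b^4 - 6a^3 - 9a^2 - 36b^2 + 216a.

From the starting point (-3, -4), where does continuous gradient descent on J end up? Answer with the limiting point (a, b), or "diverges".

J is separable, so gradient descent decouples: a follows -∂J/∂a, b follows -∂J/∂b.
∂J/∂a = -18(a - 3)(a + 4); at a=-3 this is 108, so a decreases.
∂J/∂b = 8b(b - 3)(b + 3); at b=-4 this is -224, so b increases.
a converges to its nearest critical value -4 (a local min of the a-part); b converges to -3. The iterate converges to (-4, -3).

(-4, -3)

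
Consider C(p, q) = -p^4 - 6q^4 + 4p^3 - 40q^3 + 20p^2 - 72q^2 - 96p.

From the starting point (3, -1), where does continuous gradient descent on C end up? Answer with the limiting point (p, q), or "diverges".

(2, -2)

C is separable, so gradient descent decouples: p follows -∂C/∂p, q follows -∂C/∂q.
∂C/∂p = -4(p - 4)(p - 2)(p + 3); at p=3 this is 24, so p decreases.
∂C/∂q = -24q(q + 2)(q + 3); at q=-1 this is 48, so q decreases.
p converges to its nearest critical value 2 (a local min of the p-part); q converges to -2. The iterate converges to (2, -2).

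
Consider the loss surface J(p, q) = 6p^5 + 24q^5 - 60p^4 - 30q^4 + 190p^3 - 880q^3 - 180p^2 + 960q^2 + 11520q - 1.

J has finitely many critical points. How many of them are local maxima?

J separates as a function of p plus a function of q, so ∇J=0 decouples.
∂J/∂p = 30p(p - 4)(p - 3)(p - 1) = 0 at p ∈ {0, 1, 3, 4}; ∂J/∂q = 120(q - 4)(q - 3)(q + 2)(q + 4) = 0 at q ∈ {-4, -2, 3, 4}.
The Hessian is diagonal: diag(J_pp, J_qq). Second derivatives: J_pp(0)=-360, J_pp(1)=180, J_pp(3)=-180, J_pp(4)=360; J_qq(-4)=-13440, J_qq(-2)=7200, J_qq(3)=-4200, J_qq(4)=5760.
Local maxima occur where both diagonal entries negative: (0, -4), (0, 3), (3, -4), (3, 3). Count: 4.

4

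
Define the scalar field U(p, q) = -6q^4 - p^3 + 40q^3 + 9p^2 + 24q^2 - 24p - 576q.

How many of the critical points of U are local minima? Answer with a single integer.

1

U separates as a function of p plus a function of q, so ∇U=0 decouples.
∂U/∂p = -3(p - 4)(p - 2) = 0 at p ∈ {2, 4}; ∂U/∂q = -24(q - 4)(q - 3)(q + 2) = 0 at q ∈ {-2, 3, 4}.
The Hessian is diagonal: diag(U_pp, U_qq). Second derivatives: U_pp(2)=6, U_pp(4)=-6; U_qq(-2)=-720, U_qq(3)=120, U_qq(4)=-144.
Local minima occur where both diagonal entries positive: (2, 3). Count: 1.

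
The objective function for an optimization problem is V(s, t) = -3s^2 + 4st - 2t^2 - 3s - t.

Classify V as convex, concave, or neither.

concave

V is quadratic, so its Hessian is the constant matrix H = [[-6, 4], [4, -4]].
det(H) = 8, tr(H) = -10.
det(H) > 0 and tr(H) < 0, so H is negative definite everywhere: concave.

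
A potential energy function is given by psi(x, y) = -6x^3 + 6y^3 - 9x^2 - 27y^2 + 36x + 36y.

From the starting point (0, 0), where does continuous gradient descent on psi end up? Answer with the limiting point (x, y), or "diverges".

diverges

psi is separable, so gradient descent decouples: x follows -∂psi/∂x, y follows -∂psi/∂y.
∂psi/∂x = -18(x - 1)(x + 2); at x=0 this is 36, so x decreases.
∂psi/∂y = 18(y - 2)(y - 1); at y=0 this is 36, so y decreases.
The y-coordinate has no critical point in that direction and runs off to infinity.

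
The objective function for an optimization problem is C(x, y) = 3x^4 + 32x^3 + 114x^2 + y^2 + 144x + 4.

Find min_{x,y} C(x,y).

C(x,y) separates as P(x) + Q(y) + 4, so its minimum is min P + min Q + 4.
P'(x) = 12(x + 1)(x + 3)(x + 4) vanishes at x ∈ {-4, -3, -1}; Q'(y) = 2y vanishes at y ∈ {0}.
Local minima of P (where P''>0): P(-4)=-32, P(-1)=-59. Local minima of Q: Q(0)=0.
So the global minimum of C is P(-1) + Q(0) + 4 = -59 + 0 + 4 = -55, attained at (-1, 0).

-55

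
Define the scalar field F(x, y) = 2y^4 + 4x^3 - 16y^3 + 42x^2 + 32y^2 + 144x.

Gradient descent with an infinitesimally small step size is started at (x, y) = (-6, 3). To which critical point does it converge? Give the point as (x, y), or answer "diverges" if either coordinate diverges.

diverges

F is separable, so gradient descent decouples: x follows -∂F/∂x, y follows -∂F/∂y.
∂F/∂x = 12(x + 3)(x + 4); at x=-6 this is 72, so x decreases.
∂F/∂y = 8y(y - 4)(y - 2); at y=3 this is -24, so y increases.
The x-coordinate has no critical point in that direction and runs off to infinity.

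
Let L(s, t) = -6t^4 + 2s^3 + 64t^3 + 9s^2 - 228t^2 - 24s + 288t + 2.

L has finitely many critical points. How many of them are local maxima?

2

L separates as a function of s plus a function of t, so ∇L=0 decouples.
∂L/∂s = 6(s - 1)(s + 4) = 0 at s ∈ {-4, 1}; ∂L/∂t = -24(t - 4)(t - 3)(t - 1) = 0 at t ∈ {1, 3, 4}.
The Hessian is diagonal: diag(L_ss, L_tt). Second derivatives: L_ss(-4)=-30, L_ss(1)=30; L_tt(1)=-144, L_tt(3)=48, L_tt(4)=-72.
Local maxima occur where both diagonal entries negative: (-4, 1), (-4, 4). Count: 2.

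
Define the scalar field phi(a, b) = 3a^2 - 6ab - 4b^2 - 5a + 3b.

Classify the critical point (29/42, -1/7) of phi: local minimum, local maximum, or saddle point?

The Hessian of phi is constant: H = [[6, -6], [-6, -8]].
det(H) = 6·(-8) − (-6)² = -84.
Since det(H) < 0, H is indefinite and the critical point is a saddle point.

saddle point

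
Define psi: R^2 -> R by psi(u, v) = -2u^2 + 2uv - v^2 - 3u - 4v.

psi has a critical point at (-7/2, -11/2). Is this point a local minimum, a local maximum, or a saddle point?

The Hessian of psi is constant: H = [[-4, 2], [2, -2]].
det(H) = (-4)·(-2) − 2² = 4.
det(H) > 0 and tr(H) = -6 < 0, so H is negative definite and the point is a local maximum.

local maximum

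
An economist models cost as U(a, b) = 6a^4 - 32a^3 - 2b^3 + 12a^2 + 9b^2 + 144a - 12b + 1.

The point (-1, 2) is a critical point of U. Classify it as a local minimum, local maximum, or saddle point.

The mixed partial ∂²U/∂a∂b is 0, so the Hessian at any point is diag(U_aa, U_bb) = diag(24(3a^2 - 8a + 1), 6(-2b + 3)).
At (-1, 2): H = diag(288, -6).
The eigenvalues have opposite signs, so H is indefinite: a saddle point.

saddle point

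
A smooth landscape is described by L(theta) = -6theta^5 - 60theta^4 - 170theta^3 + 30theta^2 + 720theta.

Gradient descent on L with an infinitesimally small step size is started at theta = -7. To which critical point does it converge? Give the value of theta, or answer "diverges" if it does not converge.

-4

L'(theta) = -30(theta - 1)(theta + 2)(theta + 3)(theta + 4), so L'(-7) = -14400.
Gradient descent moves in the -L' direction, i.e. theta is increasing.
The nearest critical point in that direction is theta = -4, where L'' = 300 > 0 (a local minimum). The iterate converges there.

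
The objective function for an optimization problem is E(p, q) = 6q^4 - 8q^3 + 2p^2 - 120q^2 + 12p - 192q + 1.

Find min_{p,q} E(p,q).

-1681

E(p,q) separates as A(p) + B(q) + 1, so its minimum is min A + min B + 1.
A'(p) = 4p + 12 vanishes at p ∈ {-3}; B'(q) = 24(q - 4)(q + 1)(q + 2) vanishes at q ∈ {-2, -1, 4}.
Local minima of A (where A''>0): A(-3)=-18. Local minima of B: B(-2)=64, B(4)=-1664.
So the global minimum of E is A(-3) + B(4) + 1 = -18 − 1664 + 1 = -1681, attained at (-3, 4).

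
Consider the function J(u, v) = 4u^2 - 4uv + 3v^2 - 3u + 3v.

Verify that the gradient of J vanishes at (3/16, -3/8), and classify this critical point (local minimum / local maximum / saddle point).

∇J = (8u - 4v - 3, -4u + 6v + 3); substituting (3/16, -3/8) gives ∇J = (0, 0), so (3/16, -3/8) is indeed a critical point.
The Hessian of J is constant: H = [[8, -4], [-4, 6]].
det(H) = 8·6 − (-4)² = 32.
det(H) > 0 and tr(H) = 14 > 0, so H is positive definite and the point is a local minimum.

local minimum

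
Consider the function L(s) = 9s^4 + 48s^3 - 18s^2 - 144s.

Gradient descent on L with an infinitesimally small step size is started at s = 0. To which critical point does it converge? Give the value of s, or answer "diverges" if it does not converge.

L'(s) = 36(s - 1)(s + 1)(s + 4), so L'(0) = -144.
Gradient descent moves in the -L' direction, i.e. s is increasing.
The nearest critical point in that direction is s = 1, where L'' = 360 > 0 (a local minimum). The iterate converges there.

1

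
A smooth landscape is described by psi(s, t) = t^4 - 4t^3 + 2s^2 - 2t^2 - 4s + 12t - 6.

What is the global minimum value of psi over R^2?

psi(s,t) separates as P(s) + Q(t) − 6, so its minimum is min P + min Q − 6.
P'(s) = 4s - 4 vanishes at s ∈ {1}; Q'(t) = 4(t - 3)(t - 1)(t + 1) vanishes at t ∈ {-1, 1, 3}.
Local minima of P (where P''>0): P(1)=-2. Local minima of Q: Q(-1)=-9, Q(3)=-9.
So the global minimum of psi is P(1) + Q(-1) − 6 = -2 − 9 − 6 = -17, attained at (1, -1).

-17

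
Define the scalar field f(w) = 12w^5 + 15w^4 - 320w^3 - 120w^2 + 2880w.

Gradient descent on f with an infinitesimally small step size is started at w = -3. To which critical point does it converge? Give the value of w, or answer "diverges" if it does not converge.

f'(w) = 60(w - 3)(w - 2)(w + 2)(w + 4), so f'(-3) = -1800.
Gradient descent moves in the -f' direction, i.e. w is increasing.
The nearest critical point in that direction is w = -2, where f'' = 2400 > 0 (a local minimum). The iterate converges there.

-2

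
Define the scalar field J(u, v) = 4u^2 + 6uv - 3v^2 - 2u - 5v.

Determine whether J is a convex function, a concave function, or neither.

J is quadratic, so its Hessian is the constant matrix H = [[8, 6], [6, -6]].
det(H) = -84, tr(H) = 2.
det(H) < 0, so H is indefinite: neither convex nor concave.

neither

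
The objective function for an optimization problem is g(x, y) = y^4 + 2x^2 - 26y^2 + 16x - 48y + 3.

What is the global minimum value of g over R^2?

-381

g(x,y) separates as P(x) + Q(y) + 3, so its minimum is min P + min Q + 3.
P'(x) = 4x + 16 vanishes at x ∈ {-4}; Q'(y) = 4(y - 4)(y + 1)(y + 3) vanishes at y ∈ {-3, -1, 4}.
Local minima of P (where P''>0): P(-4)=-32. Local minima of Q: Q(-3)=-9, Q(4)=-352.
So the global minimum of g is P(-4) + Q(4) + 3 = -32 − 352 + 3 = -381, attained at (-4, 4).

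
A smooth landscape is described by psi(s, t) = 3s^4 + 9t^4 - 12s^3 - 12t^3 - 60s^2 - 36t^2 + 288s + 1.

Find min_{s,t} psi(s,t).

-932

psi(s,t) separates as P(s) + Q(t) + 1, so its minimum is min P + min Q + 1.
P'(s) = 12(s - 4)(s - 2)(s + 3) vanishes at s ∈ {-3, 2, 4}; Q'(t) = 36t(t - 2)(t + 1) vanishes at t ∈ {-1, 0, 2}.
Local minima of P (where P''>0): P(-3)=-837, P(4)=192. Local minima of Q: Q(-1)=-15, Q(2)=-96.
So the global minimum of psi is P(-3) + Q(2) + 1 = -837 − 96 + 1 = -932, attained at (-3, 2).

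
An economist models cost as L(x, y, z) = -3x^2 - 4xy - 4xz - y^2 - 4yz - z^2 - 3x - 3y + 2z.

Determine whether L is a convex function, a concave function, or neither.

L is quadratic, so its Hessian is the constant matrix H = [[-6, -4, -4], [-4, -2, -4], [-4, -4, -2]].
Leading principal minors: -6, -4, 8.
Neither pattern holds ⇒ H is indefinite ⇒ neither convex nor concave.

neither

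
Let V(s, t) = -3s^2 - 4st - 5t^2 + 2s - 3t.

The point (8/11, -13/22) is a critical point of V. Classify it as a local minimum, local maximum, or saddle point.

local maximum

The Hessian of V is constant: H = [[-6, -4], [-4, -10]].
det(H) = (-6)·(-10) − (-4)² = 44.
det(H) > 0 and tr(H) = -16 < 0, so H is negative definite and the point is a local maximum.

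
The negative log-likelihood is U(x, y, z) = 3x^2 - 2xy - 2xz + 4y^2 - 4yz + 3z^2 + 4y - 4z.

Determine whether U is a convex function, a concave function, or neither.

U is quadratic, so its Hessian is the constant matrix H = [[6, -2, -2], [-2, 8, -4], [-2, -4, 6]].
Leading principal minors: 6, 44, 104.
All positive ⇒ H ≻ 0 ⇒ convex.

convex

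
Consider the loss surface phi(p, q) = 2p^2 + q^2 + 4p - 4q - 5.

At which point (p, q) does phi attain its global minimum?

phi(p,q) separates as A(p) + B(q) − 5, so its minimum is min A + min B − 5.
A'(p) = 4p + 4 vanishes at p ∈ {-1}; B'(q) = 2q - 4 vanishes at q ∈ {2}.
Local minima of A (where A''>0): A(-1)=-2. Local minima of B: B(2)=-4.
So the global minimum of phi is A(-1) + B(2) − 5 = -2 − 4 − 5 = -11, attained at (-1, 2).

(-1, 2)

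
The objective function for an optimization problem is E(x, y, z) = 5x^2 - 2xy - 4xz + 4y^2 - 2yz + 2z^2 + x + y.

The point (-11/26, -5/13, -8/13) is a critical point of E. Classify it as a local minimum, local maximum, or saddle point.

The Hessian is constant: H = [[10, -2, -4], [-2, 8, -2], [-4, -2, 4]].
Leading principal minors: Δ₁ = 10, Δ₂ = 76, Δ₃ = 104.
All leading minors are positive, so H is positive definite: a local minimum.

local minimum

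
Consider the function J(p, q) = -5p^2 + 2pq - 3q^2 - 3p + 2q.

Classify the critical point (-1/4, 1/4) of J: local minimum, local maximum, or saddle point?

local maximum

The Hessian of J is constant: H = [[-10, 2], [2, -6]].
det(H) = (-10)·(-6) − 2² = 56.
det(H) > 0 and tr(H) = -16 < 0, so H is negative definite and the point is a local maximum.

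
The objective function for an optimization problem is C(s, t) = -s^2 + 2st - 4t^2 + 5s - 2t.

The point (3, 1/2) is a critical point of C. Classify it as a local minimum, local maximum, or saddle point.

local maximum

The Hessian of C is constant: H = [[-2, 2], [2, -8]].
det(H) = (-2)·(-8) − 2² = 12.
det(H) > 0 and tr(H) = -10 < 0, so H is negative definite and the point is a local maximum.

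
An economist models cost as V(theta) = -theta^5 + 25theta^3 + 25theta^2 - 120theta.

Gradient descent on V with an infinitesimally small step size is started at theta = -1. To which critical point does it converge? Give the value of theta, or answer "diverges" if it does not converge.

1

V'(theta) = -5(theta - 4)(theta - 1)(theta + 2)(theta + 3), so V'(-1) = -100.
Gradient descent moves in the -V' direction, i.e. theta is increasing.
The nearest critical point in that direction is theta = 1, where V'' = 180 > 0 (a local minimum). The iterate converges there.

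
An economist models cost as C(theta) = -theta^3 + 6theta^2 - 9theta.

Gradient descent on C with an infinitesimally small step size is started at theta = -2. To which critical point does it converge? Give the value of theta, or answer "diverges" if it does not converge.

1

C'(theta) = -3(theta - 3)(theta - 1), so C'(-2) = -45.
Gradient descent moves in the -C' direction, i.e. theta is increasing.
The nearest critical point in that direction is theta = 1, where C'' = 6 > 0 (a local minimum). The iterate converges there.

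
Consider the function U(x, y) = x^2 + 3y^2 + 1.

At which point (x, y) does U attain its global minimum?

U(x,y) separates as P(x) + Q(y) + 1, so its minimum is min P + min Q + 1.
P'(x) = 2x vanishes at x ∈ {0}; Q'(y) = 6y vanishes at y ∈ {0}.
Local minima of P (where P''>0): P(0)=0. Local minima of Q: Q(0)=0.
So the global minimum of U is P(0) + Q(0) + 1 = 0 + 0 + 1 = 1, attained at (0, 0).

(0, 0)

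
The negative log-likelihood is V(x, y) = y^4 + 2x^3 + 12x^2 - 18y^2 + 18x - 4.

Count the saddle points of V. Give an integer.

V separates as a function of x plus a function of y, so ∇V=0 decouples.
∂V/∂x = 6(x + 1)(x + 3) = 0 at x ∈ {-3, -1}; ∂V/∂y = 4y(y - 3)(y + 3) = 0 at y ∈ {-3, 0, 3}.
The Hessian is diagonal: diag(V_xx, V_yy). Second derivatives: V_xx(-3)=-12, V_xx(-1)=12; V_yy(-3)=72, V_yy(0)=-36, V_yy(3)=72.
Saddle points occur where the two diagonal entries have opposite signs: (-3, -3), (-3, 3), (-1, 0). Count: 3.

3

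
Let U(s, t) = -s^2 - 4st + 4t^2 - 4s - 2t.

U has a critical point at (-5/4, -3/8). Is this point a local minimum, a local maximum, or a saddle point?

The Hessian of U is constant: H = [[-2, -4], [-4, 8]].
det(H) = (-2)·8 − (-4)² = -32.
Since det(H) < 0, H is indefinite and the critical point is a saddle point.

saddle point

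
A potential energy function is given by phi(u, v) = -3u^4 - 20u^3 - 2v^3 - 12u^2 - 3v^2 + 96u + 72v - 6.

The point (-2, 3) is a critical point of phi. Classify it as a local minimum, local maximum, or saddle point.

saddle point

The mixed partial ∂²phi/∂u∂v is 0, so the Hessian at any point is diag(phi_uu, phi_vv) = diag(-12(3u^2 + 10u + 2), -6(2v + 1)).
At (-2, 3): H = diag(72, -42).
The eigenvalues have opposite signs, so H is indefinite: a saddle point.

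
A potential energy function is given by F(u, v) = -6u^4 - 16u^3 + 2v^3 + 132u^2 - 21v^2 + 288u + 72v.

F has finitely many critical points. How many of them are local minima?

1

F separates as a function of u plus a function of v, so ∇F=0 decouples.
∂F/∂u = -24(u - 3)(u + 1)(u + 4) = 0 at u ∈ {-4, -1, 3}; ∂F/∂v = 6(v - 4)(v - 3) = 0 at v ∈ {3, 4}.
The Hessian is diagonal: diag(F_uu, F_vv). Second derivatives: F_uu(-4)=-504, F_uu(-1)=288, F_uu(3)=-672; F_vv(3)=-6, F_vv(4)=6.
Local minima occur where both diagonal entries positive: (-1, 4). Count: 1.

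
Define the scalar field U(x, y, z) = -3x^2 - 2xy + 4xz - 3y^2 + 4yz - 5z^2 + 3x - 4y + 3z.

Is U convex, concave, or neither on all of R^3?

concave

U is quadratic, so its Hessian is the constant matrix H = [[-6, -2, 4], [-2, -6, 4], [4, 4, -10]].
Leading principal minors: -6, 32, -192.
Signs alternate −, +, − ⇒ H ≺ 0 ⇒ concave.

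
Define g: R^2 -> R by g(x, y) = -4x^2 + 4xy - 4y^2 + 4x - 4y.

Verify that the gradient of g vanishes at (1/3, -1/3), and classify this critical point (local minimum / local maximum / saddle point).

local maximum

∇g = (-8x + 4y + 4, 4x - 8y - 4); substituting (1/3, -1/3) gives ∇g = (0, 0), so (1/3, -1/3) is indeed a critical point.
The Hessian of g is constant: H = [[-8, 4], [4, -8]].
det(H) = (-8)·(-8) − 4² = 48.
det(H) > 0 and tr(H) = -16 < 0, so H is negative definite and the point is a local maximum.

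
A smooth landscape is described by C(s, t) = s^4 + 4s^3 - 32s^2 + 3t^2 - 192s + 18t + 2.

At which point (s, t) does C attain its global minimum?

C(s,t) separates as P(s) + Q(t) + 2, so its minimum is min P + min Q + 2.
P'(s) = 4(s - 4)(s + 3)(s + 4) vanishes at s ∈ {-4, -3, 4}; Q'(t) = 6(t + 3) vanishes at t ∈ {-3}.
Local minima of P (where P''>0): P(-4)=256, P(4)=-768. Local minima of Q: Q(-3)=-27.
So the global minimum of C is P(4) + Q(-3) + 2 = -768 − 27 + 2 = -793, attained at (4, -3).

(4, -3)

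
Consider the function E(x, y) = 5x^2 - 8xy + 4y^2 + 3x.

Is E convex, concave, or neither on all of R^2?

E is quadratic, so its Hessian is the constant matrix H = [[10, -8], [-8, 8]].
det(H) = 16, tr(H) = 18.
det(H) > 0 and tr(H) > 0, so H is positive definite everywhere: convex.

convex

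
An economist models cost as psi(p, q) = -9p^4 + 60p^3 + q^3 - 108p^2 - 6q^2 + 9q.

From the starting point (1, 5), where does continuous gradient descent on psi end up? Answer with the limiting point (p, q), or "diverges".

(2, 3)

psi is separable, so gradient descent decouples: p follows -∂psi/∂p, q follows -∂psi/∂q.
∂psi/∂p = -36p(p - 3)(p - 2); at p=1 this is -72, so p increases.
∂psi/∂q = 3(q - 3)(q - 1); at q=5 this is 24, so q decreases.
p converges to its nearest critical value 2 (a local min of the p-part); q converges to 3. The iterate converges to (2, 3).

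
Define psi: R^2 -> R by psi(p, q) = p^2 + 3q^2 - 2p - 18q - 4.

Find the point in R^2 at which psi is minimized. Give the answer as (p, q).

psi(p,q) separates as A(p) + B(q) − 4, so its minimum is min A + min B − 4.
A'(p) = 2p - 2 vanishes at p ∈ {1}; B'(q) = 6q - 18 vanishes at q ∈ {3}.
Local minima of A (where A''>0): A(1)=-1. Local minima of B: B(3)=-27.
So the global minimum of psi is A(1) + B(3) − 4 = -1 − 27 − 4 = -32, attained at (1, 3).

(1, 3)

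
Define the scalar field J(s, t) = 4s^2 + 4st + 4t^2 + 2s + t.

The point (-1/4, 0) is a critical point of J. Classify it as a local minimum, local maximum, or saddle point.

The Hessian of J is constant: H = [[8, 4], [4, 8]].
det(H) = 8·8 − 4² = 48.
det(H) > 0 and tr(H) = 16 > 0, so H is positive definite and the point is a local minimum.

local minimum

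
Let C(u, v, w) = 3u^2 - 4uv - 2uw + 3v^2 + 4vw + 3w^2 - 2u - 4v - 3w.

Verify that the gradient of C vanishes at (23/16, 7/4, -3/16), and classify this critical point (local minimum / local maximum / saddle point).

local minimum

∇C = (6u - 4v - 2w - 2, -4u + 6v + 4w - 4, -2u + 4v + 6w - 3); substituting (23/16, 7/4, -3/16) gives ∇C = (0, 0, 0), so (23/16, 7/4, -3/16) is indeed a critical point.
The Hessian is constant: H = [[6, -4, -2], [-4, 6, 4], [-2, 4, 6]].
Leading principal minors: Δ₁ = 6, Δ₂ = 20, Δ₃ = 64.
All leading minors are positive, so H is positive definite: a local minimum.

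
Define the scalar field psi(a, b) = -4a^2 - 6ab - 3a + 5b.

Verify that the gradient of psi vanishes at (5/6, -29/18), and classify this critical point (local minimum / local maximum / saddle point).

∇psi = (-8a - 6b - 3, -6a + 5); substituting (5/6, -29/18) gives ∇psi = (0, 0), so (5/6, -29/18) is indeed a critical point.
The Hessian of psi is constant: H = [[-8, -6], [-6, 0]].
det(H) = (-8)·0 − (-6)² = -36.
Since det(H) < 0, H is indefinite and the critical point is a saddle point.

saddle point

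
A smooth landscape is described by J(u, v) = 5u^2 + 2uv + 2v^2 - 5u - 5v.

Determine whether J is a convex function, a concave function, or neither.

J is quadratic, so its Hessian is the constant matrix H = [[10, 2], [2, 4]].
det(H) = 36, tr(H) = 14.
det(H) > 0 and tr(H) > 0, so H is positive definite everywhere: convex.

convex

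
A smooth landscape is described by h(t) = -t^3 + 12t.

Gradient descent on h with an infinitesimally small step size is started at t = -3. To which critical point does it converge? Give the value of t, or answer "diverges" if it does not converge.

h'(t) = -3(t - 2)(t + 2), so h'(-3) = -15.
Gradient descent moves in the -h' direction, i.e. t is increasing.
The nearest critical point in that direction is t = -2, where h'' = 12 > 0 (a local minimum). The iterate converges there.

-2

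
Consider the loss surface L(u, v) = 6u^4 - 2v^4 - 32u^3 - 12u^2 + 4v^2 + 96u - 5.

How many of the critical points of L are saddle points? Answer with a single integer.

5

L separates as a function of u plus a function of v, so ∇L=0 decouples.
∂L/∂u = 24(u - 4)(u - 1)(u + 1) = 0 at u ∈ {-1, 1, 4}; ∂L/∂v = -8v(v - 1)(v + 1) = 0 at v ∈ {-1, 0, 1}.
The Hessian is diagonal: diag(L_uu, L_vv). Second derivatives: L_uu(-1)=240, L_uu(1)=-144, L_uu(4)=360; L_vv(-1)=-16, L_vv(0)=8, L_vv(1)=-16.
Saddle points occur where the two diagonal entries have opposite signs: (-1, -1), (-1, 1), (1, 0), (4, -1), (4, 1). Count: 5.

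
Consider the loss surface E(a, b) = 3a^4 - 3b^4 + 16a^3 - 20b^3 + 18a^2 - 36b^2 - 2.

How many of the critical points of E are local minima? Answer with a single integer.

E separates as a function of a plus a function of b, so ∇E=0 decouples.
∂E/∂a = 12a(a + 1)(a + 3) = 0 at a ∈ {-3, -1, 0}; ∂E/∂b = -12b(b + 2)(b + 3) = 0 at b ∈ {-3, -2, 0}.
The Hessian is diagonal: diag(E_aa, E_bb). Second derivatives: E_aa(-3)=72, E_aa(-1)=-24, E_aa(0)=36; E_bb(-3)=-36, E_bb(-2)=24, E_bb(0)=-72.
Local minima occur where both diagonal entries positive: (-3, -2), (0, -2). Count: 2.

2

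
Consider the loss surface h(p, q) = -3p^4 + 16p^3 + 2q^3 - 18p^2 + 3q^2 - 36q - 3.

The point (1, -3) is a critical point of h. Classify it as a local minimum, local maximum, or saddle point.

The mixed partial ∂²h/∂p∂q is 0, so the Hessian at any point is diag(h_pp, h_qq) = diag(12(-3p^2 + 8p - 3), 6(2q + 1)).
At (1, -3): H = diag(24, -30).
The eigenvalues have opposite signs, so H is indefinite: a saddle point.

saddle point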